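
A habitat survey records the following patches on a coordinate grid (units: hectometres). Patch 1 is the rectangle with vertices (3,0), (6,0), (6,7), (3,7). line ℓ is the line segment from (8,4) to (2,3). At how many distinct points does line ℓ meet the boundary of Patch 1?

The segment meets the boundary at (6,3.667), (3,3.167).

2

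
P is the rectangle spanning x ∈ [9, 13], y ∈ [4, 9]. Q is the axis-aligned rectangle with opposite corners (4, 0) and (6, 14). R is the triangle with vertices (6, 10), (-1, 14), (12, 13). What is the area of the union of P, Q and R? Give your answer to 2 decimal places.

64.57

By inclusion–exclusion:
Individual areas: |P| = 20, |Q| = 28, |R| = 22.5.
|P∩Q| = 0 (no overlap).
|P∩R| = 0.
|Q∩R| = 5.9341.
|P∩Q∩R| = 0.
|P ∪ Q ∪ R| = 70.5 − 5.9341 + 0 = 64.57.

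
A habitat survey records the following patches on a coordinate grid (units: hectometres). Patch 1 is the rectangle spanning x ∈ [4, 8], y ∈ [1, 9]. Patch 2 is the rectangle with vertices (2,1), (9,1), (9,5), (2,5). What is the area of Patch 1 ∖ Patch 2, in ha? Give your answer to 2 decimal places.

|Patch 1∩Patch 2|: x∈[4,8], y∈[1,5] → 4·4 = 16.
|Patch 1| = 32.
|Patch 1 ∖ Patch 2| = |Patch 1| − |Patch 1∩Patch 2| = 32 − 16 = 16.00.

16.00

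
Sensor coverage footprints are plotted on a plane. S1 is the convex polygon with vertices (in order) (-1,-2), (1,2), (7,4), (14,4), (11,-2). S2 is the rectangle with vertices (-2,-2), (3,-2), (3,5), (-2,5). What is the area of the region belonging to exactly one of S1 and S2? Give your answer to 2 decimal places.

76.67

|S1| = 67, |S2| = 35, |S1∩S2| = 12.6667.
|S1 △ S2| = |S1| + |S2| − 2·|S1∩S2| = 67 + 35 − 25.3333 = 76.67.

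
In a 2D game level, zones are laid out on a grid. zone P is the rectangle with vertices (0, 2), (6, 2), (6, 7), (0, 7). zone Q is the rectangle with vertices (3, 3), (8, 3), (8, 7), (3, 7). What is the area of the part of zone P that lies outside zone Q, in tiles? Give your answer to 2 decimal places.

|zone P∩zone Q|: x∈[3,6], y∈[3,7] → 3·4 = 12.
|zone P| = 30.
|zone P ∖ zone Q| = |zone P| − |zone P∩zone Q| = 30 − 12 = 18.00.

18.00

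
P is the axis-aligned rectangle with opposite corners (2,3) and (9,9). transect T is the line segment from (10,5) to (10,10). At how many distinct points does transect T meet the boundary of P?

0

The segment lies entirely outside P and never meets its boundary.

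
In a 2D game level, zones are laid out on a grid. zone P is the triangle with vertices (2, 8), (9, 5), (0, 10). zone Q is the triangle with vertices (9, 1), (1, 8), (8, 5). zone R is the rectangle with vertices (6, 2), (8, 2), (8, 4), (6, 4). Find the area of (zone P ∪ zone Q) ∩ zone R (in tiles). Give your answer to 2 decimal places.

The region (zone P ∪ zone Q) ∩ zone R is the polygon with vertices (6,3.625), (6,4), (8,4), (8,2), (7.857,2).
By the shoelace formula its area is 2.49.

2.49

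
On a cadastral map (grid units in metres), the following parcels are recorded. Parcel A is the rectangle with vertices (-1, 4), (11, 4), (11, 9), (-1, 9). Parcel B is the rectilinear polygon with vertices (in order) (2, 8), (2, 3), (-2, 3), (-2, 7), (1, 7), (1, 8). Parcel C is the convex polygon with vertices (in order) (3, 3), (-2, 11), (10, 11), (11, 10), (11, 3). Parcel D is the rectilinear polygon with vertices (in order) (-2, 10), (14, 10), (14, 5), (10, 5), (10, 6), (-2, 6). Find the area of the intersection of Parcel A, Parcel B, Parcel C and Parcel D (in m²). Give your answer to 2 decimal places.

2.19

The intersection is the polygon with vertices (1,8), (2,8), (2,6), (1.125,6), (0.5,7), (1,7).
By the shoelace formula its area is 2.19.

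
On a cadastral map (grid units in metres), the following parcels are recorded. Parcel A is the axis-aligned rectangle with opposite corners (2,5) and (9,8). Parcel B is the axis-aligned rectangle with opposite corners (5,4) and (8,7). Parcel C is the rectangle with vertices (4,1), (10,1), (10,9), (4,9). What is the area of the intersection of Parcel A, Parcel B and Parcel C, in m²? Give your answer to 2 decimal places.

The intersection is the polygon with vertices (5,7), (8,7), (8,5), (5,5).
By the shoelace formula its area is 6.00.

6.00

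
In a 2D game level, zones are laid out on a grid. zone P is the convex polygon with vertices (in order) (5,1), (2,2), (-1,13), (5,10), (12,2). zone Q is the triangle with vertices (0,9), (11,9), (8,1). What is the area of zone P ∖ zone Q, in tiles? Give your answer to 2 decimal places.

|zone P| = 73.5, |zone P∩zone Q| = 33.3713.
|zone P ∖ zone Q| = |zone P| − |zone P∩zone Q| = 73.5 − 33.3713 = 40.13.

40.13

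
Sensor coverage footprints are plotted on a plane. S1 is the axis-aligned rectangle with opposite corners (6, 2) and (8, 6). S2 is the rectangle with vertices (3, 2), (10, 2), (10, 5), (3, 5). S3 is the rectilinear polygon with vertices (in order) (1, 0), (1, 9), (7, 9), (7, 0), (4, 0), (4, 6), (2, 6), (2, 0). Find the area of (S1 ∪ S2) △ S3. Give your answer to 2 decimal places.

45.00

|S1 ∪ S2| = 23.
|(S1 ∪ S2) ∩ S3| = 10.
|(S1 ∪ S2) △ S3| = 23 + 42 − 20 = 45.00.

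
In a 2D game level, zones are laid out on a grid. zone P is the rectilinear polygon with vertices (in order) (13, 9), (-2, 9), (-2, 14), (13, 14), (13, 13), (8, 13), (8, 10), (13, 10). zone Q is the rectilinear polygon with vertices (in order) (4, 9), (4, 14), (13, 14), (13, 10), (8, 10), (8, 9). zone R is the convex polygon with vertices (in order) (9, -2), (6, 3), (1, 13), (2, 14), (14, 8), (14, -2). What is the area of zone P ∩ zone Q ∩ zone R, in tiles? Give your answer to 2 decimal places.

12.00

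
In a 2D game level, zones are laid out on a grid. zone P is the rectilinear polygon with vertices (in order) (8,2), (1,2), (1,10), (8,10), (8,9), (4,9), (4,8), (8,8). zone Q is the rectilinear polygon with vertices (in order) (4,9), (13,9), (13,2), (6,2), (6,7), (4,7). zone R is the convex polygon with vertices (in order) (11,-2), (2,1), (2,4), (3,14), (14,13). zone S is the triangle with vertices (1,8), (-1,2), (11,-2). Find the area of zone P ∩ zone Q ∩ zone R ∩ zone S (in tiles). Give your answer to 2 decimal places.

The intersection is the polygon with vertices (6,2), (6,3), (7,2).
By the shoelace formula its area is 0.50.

0.50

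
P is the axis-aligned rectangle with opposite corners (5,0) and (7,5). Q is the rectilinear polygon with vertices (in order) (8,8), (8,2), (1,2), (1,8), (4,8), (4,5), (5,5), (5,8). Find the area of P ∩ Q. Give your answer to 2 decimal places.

The intersection is the polygon with vertices (7,5), (7,2), (5,2), (5,5).
By the shoelace formula its area is 6.00.

6.00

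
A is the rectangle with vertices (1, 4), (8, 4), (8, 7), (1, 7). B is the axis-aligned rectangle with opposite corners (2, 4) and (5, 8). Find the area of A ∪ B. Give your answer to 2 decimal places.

24.00

By inclusion–exclusion:
Individual areas: |A| = 21, |B| = 12.
|A∩B|: x∈[2,5], y∈[4,7] → 3·3 = 9.
|A ∪ B| = 33 − 9 = 24.00.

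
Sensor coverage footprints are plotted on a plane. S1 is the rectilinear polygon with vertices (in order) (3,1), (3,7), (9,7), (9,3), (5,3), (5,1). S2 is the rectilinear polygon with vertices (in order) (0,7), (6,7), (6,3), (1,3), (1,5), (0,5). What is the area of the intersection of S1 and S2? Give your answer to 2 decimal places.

The intersection is the polygon with vertices (3,7), (6,7), (6,3), (5,3), (3,3).
By the shoelace formula its area is 12.00.

12.00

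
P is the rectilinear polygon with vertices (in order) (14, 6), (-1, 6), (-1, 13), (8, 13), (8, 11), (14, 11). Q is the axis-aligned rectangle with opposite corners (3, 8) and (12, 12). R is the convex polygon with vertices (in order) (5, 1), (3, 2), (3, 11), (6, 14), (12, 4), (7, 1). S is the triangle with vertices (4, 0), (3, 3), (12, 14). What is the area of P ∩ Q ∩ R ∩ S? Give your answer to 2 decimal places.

1.77

The intersection is the polygon with vertices (9.073,8.878), (8.571,8), (7.091,8), (8.539,9.769).
By the shoelace formula its area is 1.77.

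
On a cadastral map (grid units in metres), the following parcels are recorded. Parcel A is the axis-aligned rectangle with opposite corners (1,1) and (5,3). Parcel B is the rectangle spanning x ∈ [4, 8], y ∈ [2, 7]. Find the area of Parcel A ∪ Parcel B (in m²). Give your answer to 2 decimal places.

By inclusion–exclusion:
Individual areas: |Parcel A| = 8, |Parcel B| = 20.
|Parcel A∩Parcel B|: x∈[4,5], y∈[2,3] → 1·1 = 1.
|Parcel A ∪ Parcel B| = 28 − 1 = 27.00.

27.00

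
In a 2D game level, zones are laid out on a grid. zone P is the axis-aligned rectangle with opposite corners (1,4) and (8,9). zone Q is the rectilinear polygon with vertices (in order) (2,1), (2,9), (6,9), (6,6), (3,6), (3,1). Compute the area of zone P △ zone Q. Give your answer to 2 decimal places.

24.00

|zone P| = 35, |zone Q| = 17, |zone P∩zone Q| = 14.
|zone P △ zone Q| = |zone P| + |zone Q| − 2·|zone P∩zone Q| = 35 + 17 − 28 = 24.00.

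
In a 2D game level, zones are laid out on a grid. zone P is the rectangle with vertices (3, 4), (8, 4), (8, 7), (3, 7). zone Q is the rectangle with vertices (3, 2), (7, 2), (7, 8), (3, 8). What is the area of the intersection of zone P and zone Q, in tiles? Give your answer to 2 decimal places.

|zone P∩zone Q|: x∈[3,7], y∈[4,7] → 4·3 = 12.

12.00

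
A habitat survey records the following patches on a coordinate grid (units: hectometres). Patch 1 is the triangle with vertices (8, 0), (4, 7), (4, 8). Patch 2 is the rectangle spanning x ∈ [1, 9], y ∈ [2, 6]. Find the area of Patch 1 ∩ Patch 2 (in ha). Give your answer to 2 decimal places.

The intersection is the polygon with vertices (4.571,6), (5,6), (7,2), (6.857,2).
By the shoelace formula its area is 1.14.

1.14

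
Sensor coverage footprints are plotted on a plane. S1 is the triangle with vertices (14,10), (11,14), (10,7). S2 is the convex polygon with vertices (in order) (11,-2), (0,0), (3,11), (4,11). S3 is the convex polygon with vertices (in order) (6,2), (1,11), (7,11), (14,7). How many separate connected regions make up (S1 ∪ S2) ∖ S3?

2

(S1 ∪ S2) ∖ S3 splits into 2 disjoint pieces (area 10.8682, area 48.001).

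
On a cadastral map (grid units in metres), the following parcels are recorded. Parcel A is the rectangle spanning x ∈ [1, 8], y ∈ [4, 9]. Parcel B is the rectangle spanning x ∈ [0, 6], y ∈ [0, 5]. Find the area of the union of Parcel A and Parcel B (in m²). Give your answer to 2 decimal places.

By inclusion–exclusion:
Individual areas: |Parcel A| = 35, |Parcel B| = 30.
|Parcel A∩Parcel B|: x∈[1,6], y∈[4,5] → 5·1 = 5.
|Parcel A ∪ Parcel B| = 65 − 5 = 60.00.

60.00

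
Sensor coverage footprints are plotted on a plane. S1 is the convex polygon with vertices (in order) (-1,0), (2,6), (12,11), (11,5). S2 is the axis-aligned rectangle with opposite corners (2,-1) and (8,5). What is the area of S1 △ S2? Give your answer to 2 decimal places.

|S1| = 56, |S2| = 36, |S1∩S2| = 15.
|S1 △ S2| = |S1| + |S2| − 2·|S1∩S2| = 56 + 36 − 30 = 62.00.

62.00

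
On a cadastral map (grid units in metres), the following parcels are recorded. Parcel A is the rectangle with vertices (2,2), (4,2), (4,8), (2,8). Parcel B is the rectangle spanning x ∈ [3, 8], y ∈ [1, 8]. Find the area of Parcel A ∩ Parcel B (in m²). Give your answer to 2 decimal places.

|Parcel A∩Parcel B|: x∈[3,4], y∈[2,8] → 1·6 = 6.

6.00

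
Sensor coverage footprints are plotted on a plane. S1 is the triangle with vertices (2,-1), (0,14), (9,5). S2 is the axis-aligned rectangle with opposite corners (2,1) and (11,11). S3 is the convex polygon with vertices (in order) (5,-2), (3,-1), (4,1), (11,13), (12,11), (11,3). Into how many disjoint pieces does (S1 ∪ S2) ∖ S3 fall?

(S1 ∪ S2) ∖ S3 splits into 2 disjoint pieces (area 64.9167, area 2.4).

2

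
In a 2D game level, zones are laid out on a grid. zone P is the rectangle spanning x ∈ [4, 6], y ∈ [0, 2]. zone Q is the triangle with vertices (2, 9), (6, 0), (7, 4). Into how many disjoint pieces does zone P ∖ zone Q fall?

zone P ∖ zone Q is a single connected region.

1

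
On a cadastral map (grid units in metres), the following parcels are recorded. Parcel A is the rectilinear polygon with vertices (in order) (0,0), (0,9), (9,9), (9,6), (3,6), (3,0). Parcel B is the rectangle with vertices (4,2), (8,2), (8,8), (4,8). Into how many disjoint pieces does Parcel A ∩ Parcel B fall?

Parcel A ∩ Parcel B is a single connected region.

1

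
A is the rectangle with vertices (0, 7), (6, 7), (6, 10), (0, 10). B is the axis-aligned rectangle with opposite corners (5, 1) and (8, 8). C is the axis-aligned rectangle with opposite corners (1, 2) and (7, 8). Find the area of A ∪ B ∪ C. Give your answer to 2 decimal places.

By inclusion–exclusion:
Individual areas: |A| = 18, |B| = 21, |C| = 36.
|A∩B|: x∈[5,6], y∈[7,8] → 1·1 = 1.
|A∩C|: x∈[1,6], y∈[7,8] → 5·1 = 5.
|B∩C|: x∈[5,7], y∈[2,8] → 2·6 = 12.
|A∩B∩C| = 1.
|A ∪ B ∪ C| = 75 − 18 + 1 = 58.00.

58.00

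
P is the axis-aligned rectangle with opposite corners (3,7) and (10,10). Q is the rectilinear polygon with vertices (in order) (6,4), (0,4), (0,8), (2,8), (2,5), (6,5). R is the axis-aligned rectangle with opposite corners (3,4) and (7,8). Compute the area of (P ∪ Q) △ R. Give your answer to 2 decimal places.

35.00

|P ∪ Q| = 33.
|(P ∪ Q) ∩ R| = 7.
|(P ∪ Q) △ R| = 33 + 16 − 14 = 35.00.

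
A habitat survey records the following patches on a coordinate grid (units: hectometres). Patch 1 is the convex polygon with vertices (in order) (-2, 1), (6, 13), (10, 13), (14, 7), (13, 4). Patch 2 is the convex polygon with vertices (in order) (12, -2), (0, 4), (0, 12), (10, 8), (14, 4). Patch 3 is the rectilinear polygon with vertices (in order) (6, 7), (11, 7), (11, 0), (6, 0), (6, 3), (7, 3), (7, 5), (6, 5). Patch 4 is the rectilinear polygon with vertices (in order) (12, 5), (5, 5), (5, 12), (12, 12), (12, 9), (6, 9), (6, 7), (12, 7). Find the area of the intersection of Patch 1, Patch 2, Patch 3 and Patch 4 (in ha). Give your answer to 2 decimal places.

The intersection is the polygon with vertices (6,5), (6,7), (11,7), (11,5), (7,5).
By the shoelace formula its area is 10.00.

10.00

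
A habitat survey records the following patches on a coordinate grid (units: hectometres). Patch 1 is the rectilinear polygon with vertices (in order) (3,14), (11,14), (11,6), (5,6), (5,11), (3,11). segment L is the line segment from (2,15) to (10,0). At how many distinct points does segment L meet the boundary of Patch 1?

4

The segment meets the boundary at (6.8,6), (5,9.375), (4.133,11), (3,13.125).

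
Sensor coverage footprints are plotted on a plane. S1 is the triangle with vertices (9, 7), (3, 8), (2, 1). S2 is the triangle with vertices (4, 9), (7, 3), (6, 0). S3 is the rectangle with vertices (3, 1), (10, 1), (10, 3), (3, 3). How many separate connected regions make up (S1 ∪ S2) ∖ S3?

2

(S1 ∪ S2) ∖ S3 splits into 2 disjoint pieces (area 22.7256, area 0.2778).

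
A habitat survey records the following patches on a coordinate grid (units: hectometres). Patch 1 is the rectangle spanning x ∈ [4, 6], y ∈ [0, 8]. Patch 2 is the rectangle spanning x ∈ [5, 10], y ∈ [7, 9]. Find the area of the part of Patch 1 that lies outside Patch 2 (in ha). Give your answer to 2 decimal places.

|Patch 1∩Patch 2|: x∈[5,6], y∈[7,8] → 1·1 = 1.
|Patch 1| = 16.
|Patch 1 ∖ Patch 2| = |Patch 1| − |Patch 1∩Patch 2| = 16 − 1 = 15.00.

15.00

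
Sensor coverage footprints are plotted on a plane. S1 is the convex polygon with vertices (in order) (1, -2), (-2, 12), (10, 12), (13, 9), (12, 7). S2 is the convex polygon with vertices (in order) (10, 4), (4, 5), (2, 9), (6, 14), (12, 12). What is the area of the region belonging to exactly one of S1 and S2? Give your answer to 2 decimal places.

78.87

|S1| = 125, |S2| = 67, |S1∩S2| = 56.5637.
|S1 △ S2| = |S1| + |S2| − 2·|S1∩S2| = 125 + 67 − 113.1275 = 78.87.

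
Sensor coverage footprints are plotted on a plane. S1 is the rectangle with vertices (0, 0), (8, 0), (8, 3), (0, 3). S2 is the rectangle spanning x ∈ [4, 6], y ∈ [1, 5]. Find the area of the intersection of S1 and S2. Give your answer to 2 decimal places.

|S1∩S2|: x∈[4,6], y∈[1,3] → 2·2 = 4.

4.00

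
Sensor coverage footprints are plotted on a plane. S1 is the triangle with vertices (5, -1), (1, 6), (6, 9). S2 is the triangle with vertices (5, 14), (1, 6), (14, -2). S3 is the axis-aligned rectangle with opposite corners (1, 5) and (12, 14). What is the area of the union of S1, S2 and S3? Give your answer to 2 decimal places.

134.55

By inclusion–exclusion:
Individual areas: |S1| = 23.5, |S2| = 68, |S3| = 99.
|S1∩S2| = 13.4529.
|S1∩S3| = 11.4143.
|S2∩S3| = 41.9688.
|S1∩S2∩S3| = 10.8875.
|S1 ∪ S2 ∪ S3| = 190.5 − 66.8359 + 10.8875 = 134.55.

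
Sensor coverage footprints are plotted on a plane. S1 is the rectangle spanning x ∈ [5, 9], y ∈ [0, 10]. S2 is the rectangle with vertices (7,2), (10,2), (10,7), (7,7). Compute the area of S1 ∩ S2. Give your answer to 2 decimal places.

10.00

|S1∩S2|: x∈[7,9], y∈[2,7] → 2·5 = 10.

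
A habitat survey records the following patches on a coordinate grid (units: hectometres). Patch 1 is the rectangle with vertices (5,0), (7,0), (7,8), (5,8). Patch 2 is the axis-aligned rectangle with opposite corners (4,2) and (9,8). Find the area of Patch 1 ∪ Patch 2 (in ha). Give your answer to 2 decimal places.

34.00

By inclusion–exclusion:
Individual areas: |Patch 1| = 16, |Patch 2| = 30.
|Patch 1∩Patch 2|: x∈[5,7], y∈[2,8] → 2·6 = 12.
|Patch 1 ∪ Patch 2| = 46 − 12 = 34.00.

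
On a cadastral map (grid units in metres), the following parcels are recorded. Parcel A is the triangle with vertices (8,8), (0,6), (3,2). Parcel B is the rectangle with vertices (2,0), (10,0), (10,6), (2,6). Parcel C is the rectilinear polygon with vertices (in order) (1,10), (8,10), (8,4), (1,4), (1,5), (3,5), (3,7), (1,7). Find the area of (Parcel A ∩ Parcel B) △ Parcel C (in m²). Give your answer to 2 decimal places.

36.00

|Parcel A ∩ Parcel B| = 10.
|(Parcel A ∩ Parcel B) ∩ Parcel C| = 6.
|(Parcel A ∩ Parcel B) △ Parcel C| = 10 + 38 − 12 = 36.00.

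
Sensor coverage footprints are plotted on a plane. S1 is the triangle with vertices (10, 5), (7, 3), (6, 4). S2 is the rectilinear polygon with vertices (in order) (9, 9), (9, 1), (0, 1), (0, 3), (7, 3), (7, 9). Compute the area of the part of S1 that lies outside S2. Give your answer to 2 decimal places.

|S1| = 2.5, |S1∩S2| = 1.6667.
|S1 ∖ S2| = |S1| − |S1∩S2| = 2.5 − 1.6667 = 0.83.

0.83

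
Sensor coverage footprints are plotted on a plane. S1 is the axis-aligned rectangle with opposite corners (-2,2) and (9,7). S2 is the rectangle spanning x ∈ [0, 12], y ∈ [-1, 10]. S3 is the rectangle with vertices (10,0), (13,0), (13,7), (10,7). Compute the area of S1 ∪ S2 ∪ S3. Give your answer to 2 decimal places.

149.00

By inclusion–exclusion:
Individual areas: |S1| = 55, |S2| = 132, |S3| = 21.
|S1∩S2|: x∈[0,9], y∈[2,7] → 9·5 = 45.
|S1∩S3| = 0 (no overlap).
|S2∩S3|: x∈[10,12], y∈[0,7] → 2·7 = 14.
|S1∩S2∩S3| = 0.
|S1 ∪ S2 ∪ S3| = 208 − 59 + 0 = 149.00.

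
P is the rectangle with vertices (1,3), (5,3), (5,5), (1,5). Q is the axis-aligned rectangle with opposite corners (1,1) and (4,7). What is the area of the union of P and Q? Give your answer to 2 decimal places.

20.00

By inclusion–exclusion:
Individual areas: |P| = 8, |Q| = 18.
|P∩Q|: x∈[1,4], y∈[3,5] → 3·2 = 6.
|P ∪ Q| = 26 − 6 = 20.00.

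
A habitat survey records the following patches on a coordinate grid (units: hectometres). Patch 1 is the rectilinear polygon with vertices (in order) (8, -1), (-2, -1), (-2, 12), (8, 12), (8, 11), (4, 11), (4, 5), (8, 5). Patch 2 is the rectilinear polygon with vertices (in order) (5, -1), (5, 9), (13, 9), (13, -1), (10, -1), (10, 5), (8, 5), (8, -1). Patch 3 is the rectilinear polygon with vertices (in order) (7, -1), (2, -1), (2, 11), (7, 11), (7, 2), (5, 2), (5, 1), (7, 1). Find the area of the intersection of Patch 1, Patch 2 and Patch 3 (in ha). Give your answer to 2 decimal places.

10.00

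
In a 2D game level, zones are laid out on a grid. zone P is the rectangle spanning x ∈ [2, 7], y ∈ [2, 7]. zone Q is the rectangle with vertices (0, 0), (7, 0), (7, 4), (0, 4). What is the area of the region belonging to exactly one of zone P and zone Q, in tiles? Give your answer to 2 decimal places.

33.00

|zone P∩zone Q|: x∈[2,7], y∈[2,4] → 5·2 = 10.
|zone P △ zone Q| = |zone P| + |zone Q| − 2·|zone P∩zone Q| = 25 + 28 − 20 = 33.00.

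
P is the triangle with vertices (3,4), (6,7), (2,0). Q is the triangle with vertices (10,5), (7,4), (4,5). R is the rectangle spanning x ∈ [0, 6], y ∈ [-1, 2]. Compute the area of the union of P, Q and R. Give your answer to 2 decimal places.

By inclusion–exclusion:
Individual areas: |P| = 4.5, |Q| = 3, |R| = 18.
|P∩Q| = 0.1029.
|P∩R| = 0.6429.
|Q∩R| = 0.
|P∩Q∩R| = 0.
|P ∪ Q ∪ R| = 25.5 − 0.7457 + 0 = 24.75.

24.75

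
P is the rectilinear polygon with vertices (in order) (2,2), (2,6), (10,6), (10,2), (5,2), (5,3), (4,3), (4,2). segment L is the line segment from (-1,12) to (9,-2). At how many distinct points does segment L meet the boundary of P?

2

The segment meets the boundary at (6.143,2), (3.286,6).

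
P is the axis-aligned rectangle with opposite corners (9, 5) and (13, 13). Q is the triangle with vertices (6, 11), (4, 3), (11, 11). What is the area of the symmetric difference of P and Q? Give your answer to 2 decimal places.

|P| = 32, |Q| = 20, |P∩Q| = 2.2857.
|P △ Q| = |P| + |Q| − 2·|P∩Q| = 32 + 20 − 4.5714 = 47.43.

47.43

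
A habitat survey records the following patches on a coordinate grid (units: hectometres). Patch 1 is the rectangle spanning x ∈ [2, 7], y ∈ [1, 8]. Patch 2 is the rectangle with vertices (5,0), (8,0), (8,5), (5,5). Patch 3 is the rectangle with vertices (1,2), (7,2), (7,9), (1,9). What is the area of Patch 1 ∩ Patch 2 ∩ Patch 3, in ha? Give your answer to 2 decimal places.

The intersection is the polygon with vertices (5,5), (7,5), (7,2), (5,2).
By the shoelace formula its area is 6.00.

6.00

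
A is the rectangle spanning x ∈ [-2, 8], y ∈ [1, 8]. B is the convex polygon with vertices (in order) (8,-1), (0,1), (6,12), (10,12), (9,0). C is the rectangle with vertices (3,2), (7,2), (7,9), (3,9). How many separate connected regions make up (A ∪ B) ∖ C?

1

(A ∪ B) ∖ C is a single connected region.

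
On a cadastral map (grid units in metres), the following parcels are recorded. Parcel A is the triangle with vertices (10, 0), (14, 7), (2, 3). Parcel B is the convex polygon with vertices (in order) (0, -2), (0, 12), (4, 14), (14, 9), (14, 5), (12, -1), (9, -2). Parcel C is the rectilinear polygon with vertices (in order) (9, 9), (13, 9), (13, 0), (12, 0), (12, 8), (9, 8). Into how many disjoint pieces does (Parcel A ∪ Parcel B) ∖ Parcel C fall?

(Parcel A ∪ Parcel B) ∖ Parcel C is a single connected region.

1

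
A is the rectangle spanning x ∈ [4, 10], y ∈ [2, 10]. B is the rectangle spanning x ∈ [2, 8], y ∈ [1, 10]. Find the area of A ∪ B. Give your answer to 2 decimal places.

70.00

By inclusion–exclusion:
Individual areas: |A| = 48, |B| = 54.
|A∩B|: x∈[4,8], y∈[2,10] → 4·8 = 32.
|A ∪ B| = 102 − 32 = 70.00.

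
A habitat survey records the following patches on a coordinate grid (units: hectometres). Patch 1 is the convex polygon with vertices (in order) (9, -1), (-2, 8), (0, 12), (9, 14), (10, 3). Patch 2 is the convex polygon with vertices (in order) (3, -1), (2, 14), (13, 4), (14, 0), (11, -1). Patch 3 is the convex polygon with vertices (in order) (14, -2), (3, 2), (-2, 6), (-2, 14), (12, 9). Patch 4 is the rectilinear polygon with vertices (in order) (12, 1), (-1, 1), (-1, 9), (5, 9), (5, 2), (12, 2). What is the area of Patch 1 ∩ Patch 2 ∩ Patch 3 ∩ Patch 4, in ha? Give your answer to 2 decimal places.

17.98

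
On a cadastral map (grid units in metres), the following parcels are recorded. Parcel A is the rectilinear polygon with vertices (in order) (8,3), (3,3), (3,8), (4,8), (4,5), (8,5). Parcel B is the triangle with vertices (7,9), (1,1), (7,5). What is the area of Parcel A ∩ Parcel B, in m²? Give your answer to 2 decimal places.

4.33

The intersection is the polygon with vertices (3,3), (3,3.667), (4,5), (7,5), (4,3).
By the shoelace formula its area is 4.33.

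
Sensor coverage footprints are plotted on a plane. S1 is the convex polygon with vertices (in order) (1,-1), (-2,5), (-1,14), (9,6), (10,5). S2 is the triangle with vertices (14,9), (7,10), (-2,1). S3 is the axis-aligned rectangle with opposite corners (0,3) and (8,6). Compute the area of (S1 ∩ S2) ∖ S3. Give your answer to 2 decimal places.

9.31

|S1 ∩ S2| = 19.8128.
|(S1 ∩ S2) ∩ S3| = 10.5.
|(S1 ∩ S2) ∖ S3| = 19.8128 − 10.5 = 9.31.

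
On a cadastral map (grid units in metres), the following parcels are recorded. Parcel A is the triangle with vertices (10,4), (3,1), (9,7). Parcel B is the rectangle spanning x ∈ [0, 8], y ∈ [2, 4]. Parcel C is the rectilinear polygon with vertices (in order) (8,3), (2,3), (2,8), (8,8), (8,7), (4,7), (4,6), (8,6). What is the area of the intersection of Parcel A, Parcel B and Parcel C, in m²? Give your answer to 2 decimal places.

The intersection is the polygon with vertices (6,4), (8,4), (8,3.143), (7.667,3), (5,3).
By the shoelace formula its area is 2.48.

2.48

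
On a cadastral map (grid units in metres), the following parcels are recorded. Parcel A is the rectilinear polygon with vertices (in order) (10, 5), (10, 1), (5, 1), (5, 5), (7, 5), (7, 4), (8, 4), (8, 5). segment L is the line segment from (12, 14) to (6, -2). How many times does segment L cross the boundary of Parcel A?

The segment meets the boundary at (7.125,1), (8.625,5).

2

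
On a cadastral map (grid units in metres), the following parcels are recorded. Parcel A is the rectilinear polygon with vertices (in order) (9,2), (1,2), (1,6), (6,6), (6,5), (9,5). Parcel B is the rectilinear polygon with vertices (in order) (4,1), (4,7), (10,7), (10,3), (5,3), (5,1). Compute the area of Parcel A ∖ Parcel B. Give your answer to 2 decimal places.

|Parcel A| = 29, |Parcel A∩Parcel B| = 13.
|Parcel A ∖ Parcel B| = |Parcel A| − |Parcel A∩Parcel B| = 29 − 13 = 16.00.

16.00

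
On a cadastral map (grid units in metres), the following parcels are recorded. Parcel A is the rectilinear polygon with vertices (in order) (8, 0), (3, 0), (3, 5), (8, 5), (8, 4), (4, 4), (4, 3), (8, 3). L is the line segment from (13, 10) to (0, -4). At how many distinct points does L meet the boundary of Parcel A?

4

The segment meets the boundary at (3.714,0), (6.5,3), (7.429,4), (8,4.615).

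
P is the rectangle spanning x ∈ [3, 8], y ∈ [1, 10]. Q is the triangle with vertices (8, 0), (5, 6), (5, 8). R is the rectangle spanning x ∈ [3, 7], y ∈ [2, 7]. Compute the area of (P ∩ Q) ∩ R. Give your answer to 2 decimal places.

The region (P ∩ Q) ∩ R is the polygon with vertices (5,6), (5,7), (5.375,7), (7,2.667), (7,2).
By the shoelace formula its area is 2.48.

2.48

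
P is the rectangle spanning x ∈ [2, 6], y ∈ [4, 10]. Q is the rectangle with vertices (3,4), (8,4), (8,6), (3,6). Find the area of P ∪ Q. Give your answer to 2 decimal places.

By inclusion–exclusion:
Individual areas: |P| = 24, |Q| = 10.
|P∩Q|: x∈[3,6], y∈[4,6] → 3·2 = 6.
|P ∪ Q| = 34 − 6 = 28.00.

28.00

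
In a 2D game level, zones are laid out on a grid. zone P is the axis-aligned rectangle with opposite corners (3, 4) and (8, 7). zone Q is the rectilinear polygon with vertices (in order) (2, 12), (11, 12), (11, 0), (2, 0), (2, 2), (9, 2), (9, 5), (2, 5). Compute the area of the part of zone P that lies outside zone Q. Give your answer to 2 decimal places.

5.00

|zone P| = 15, |zone P∩zone Q| = 10.
|zone P ∖ zone Q| = |zone P| − |zone P∩zone Q| = 15 − 10 = 5.00.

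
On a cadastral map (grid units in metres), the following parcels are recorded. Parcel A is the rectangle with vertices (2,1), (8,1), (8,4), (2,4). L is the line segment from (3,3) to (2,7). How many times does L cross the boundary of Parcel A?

The segment meets the boundary at (2.75,4).

1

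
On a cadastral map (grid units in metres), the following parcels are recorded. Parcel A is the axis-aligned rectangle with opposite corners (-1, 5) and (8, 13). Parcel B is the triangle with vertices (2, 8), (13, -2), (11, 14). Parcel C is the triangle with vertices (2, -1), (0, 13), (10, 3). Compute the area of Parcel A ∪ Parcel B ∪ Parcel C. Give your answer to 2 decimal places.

151.31

By inclusion–exclusion:
Individual areas: |Parcel A| = 72, |Parcel B| = 78, |Parcel C| = 60.
|Parcel A∩Parcel B| = 25.05.
|Parcel A∩Parcel C| = 27.4286.
|Parcel B∩Parcel C| = 16.5581.
|Parcel A∩Parcel B∩Parcel C| = 10.35.
|Parcel A ∪ Parcel B ∪ Parcel C| = 210 − 69.0366 + 10.35 = 151.31.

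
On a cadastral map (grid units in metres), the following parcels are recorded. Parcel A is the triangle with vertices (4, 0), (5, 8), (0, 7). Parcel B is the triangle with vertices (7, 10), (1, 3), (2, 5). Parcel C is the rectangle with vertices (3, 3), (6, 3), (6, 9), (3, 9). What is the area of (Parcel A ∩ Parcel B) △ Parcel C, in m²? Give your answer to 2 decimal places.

|Parcel A ∩ Parcel B| = 1.9657.
|(Parcel A ∩ Parcel B) ∩ Parcel C| = 0.9919.
|(Parcel A ∩ Parcel B) △ Parcel C| = 1.9657 + 18 − 1.9837 = 17.98.

17.98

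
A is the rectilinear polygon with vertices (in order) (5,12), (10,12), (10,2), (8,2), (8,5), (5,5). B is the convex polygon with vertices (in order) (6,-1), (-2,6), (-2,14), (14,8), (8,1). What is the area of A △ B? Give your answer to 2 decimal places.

|A| = 41, |B| = 129, |A∩B| = 32.4256.
|A △ B| = |A| + |B| − 2·|A∩B| = 41 + 129 − 64.8512 = 105.15.

105.15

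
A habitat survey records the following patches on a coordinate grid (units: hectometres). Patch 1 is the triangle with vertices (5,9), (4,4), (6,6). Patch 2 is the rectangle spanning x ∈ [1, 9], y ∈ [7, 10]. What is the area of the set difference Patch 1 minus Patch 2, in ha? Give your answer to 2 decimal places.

2.93

|Patch 1| = 4, |Patch 1∩Patch 2| = 1.0667.
|Patch 1 ∖ Patch 2| = |Patch 1| − |Patch 1∩Patch 2| = 4 − 1.0667 = 2.93.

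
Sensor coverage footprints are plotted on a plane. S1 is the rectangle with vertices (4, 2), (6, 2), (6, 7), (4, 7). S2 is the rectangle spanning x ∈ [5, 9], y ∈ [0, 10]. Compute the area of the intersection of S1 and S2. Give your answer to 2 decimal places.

5.00

|S1∩S2|: x∈[5,6], y∈[2,7] → 1·5 = 5.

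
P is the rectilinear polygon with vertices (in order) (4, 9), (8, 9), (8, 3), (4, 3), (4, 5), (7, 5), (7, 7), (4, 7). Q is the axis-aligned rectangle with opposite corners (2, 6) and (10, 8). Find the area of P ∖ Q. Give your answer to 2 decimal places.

13.00

|P| = 18, |P∩Q| = 5.
|P ∖ Q| = |P| − |P∩Q| = 18 − 5 = 13.00.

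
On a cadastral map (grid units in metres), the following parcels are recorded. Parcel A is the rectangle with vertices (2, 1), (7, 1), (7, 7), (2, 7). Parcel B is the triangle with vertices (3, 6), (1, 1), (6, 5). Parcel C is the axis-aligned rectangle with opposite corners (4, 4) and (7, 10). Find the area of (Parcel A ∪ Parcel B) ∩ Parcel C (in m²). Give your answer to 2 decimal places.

9.00

The region (Parcel A ∪ Parcel B) ∩ Parcel C is the polygon with vertices (7,7), (7,4), (4,4), (4,7).
By the shoelace formula its area is 9.00.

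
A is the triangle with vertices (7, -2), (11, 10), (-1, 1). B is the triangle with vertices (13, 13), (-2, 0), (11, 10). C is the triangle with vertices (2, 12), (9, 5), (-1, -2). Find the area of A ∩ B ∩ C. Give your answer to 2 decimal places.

The intersection is the polygon with vertices (-0.289,1.316), (-0.246,1.52), (0.143,1.857), (7,7), (7.043,6.957).
By the shoelace formula its area is 1.06.

1.06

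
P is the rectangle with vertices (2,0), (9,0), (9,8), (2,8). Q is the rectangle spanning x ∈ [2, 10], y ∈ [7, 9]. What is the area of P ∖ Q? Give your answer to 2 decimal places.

|P∩Q|: x∈[2,9], y∈[7,8] → 7·1 = 7.
|P| = 56.
|P ∖ Q| = |P| − |P∩Q| = 56 − 7 = 49.00.

49.00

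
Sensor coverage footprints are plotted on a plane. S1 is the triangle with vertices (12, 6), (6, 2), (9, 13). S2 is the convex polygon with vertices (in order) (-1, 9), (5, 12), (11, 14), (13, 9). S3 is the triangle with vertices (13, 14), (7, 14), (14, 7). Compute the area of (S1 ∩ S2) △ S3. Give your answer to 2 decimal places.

25.65

|S1 ∩ S2| = 5.6104.
|(S1 ∩ S2) ∩ S3| = 0.4821.
|(S1 ∩ S2) △ S3| = 5.6104 + 21 − 0.9643 = 25.65.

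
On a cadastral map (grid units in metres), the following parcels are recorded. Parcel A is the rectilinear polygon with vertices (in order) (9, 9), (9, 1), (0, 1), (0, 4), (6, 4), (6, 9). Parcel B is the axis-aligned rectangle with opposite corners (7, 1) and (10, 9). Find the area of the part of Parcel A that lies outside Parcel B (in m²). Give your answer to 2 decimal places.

|Parcel A| = 42, |Parcel A∩Parcel B| = 16.
|Parcel A ∖ Parcel B| = |Parcel A| − |Parcel A∩Parcel B| = 42 − 16 = 26.00.

26.00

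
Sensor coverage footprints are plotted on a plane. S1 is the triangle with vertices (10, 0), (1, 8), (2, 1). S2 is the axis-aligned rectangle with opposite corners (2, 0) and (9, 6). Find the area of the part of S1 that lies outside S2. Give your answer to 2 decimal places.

|S1| = 27.5, |S1∩S2| = 23.3681.
|S1 ∖ S2| = |S1| − |S1∩S2| = 27.5 − 23.3681 = 4.13.

4.13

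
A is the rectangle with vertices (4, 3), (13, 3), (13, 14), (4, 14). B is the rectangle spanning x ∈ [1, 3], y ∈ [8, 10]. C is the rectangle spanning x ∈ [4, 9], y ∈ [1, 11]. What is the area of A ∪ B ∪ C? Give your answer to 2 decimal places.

113.00

By inclusion–exclusion:
Individual areas: |A| = 99, |B| = 4, |C| = 50.
|A∩B| = 0 (no overlap).
|A∩C|: x∈[4,9], y∈[3,11] → 5·8 = 40.
|B∩C| = 0 (no overlap).
|A∩B∩C| = 0.
|A ∪ B ∪ C| = 153 − 40 + 0 = 113.00.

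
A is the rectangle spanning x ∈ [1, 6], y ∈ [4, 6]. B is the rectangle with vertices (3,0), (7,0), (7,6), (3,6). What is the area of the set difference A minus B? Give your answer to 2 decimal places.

|A∩B|: x∈[3,6], y∈[4,6] → 3·2 = 6.
|A| = 10.
|A ∖ B| = |A| − |A∩B| = 10 − 6 = 4.00.

4.00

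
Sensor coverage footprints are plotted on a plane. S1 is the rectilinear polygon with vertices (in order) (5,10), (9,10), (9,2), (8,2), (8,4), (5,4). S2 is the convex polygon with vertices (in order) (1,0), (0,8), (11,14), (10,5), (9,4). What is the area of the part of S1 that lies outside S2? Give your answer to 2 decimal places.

1.75

|S1| = 26, |S1∩S2| = 24.25.
|S1 ∖ S2| = |S1| − |S1∩S2| = 26 − 24.25 = 1.75.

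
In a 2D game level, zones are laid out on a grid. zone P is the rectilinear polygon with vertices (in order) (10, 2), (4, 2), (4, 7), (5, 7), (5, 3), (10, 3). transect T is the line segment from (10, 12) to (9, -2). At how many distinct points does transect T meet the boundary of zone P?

The segment meets the boundary at (9.286,2), (9.357,3).

2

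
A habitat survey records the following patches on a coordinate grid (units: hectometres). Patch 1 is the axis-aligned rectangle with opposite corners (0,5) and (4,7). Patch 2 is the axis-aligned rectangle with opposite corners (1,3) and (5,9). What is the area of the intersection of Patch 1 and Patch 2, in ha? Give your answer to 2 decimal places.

6.00

|Patch 1∩Patch 2|: x∈[1,4], y∈[5,7] → 3·2 = 6.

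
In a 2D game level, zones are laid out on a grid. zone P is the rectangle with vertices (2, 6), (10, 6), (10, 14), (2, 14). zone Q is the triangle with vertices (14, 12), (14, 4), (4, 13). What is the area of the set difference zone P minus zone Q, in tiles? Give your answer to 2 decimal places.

49.60

|zone P| = 64, |zone P∩zone Q| = 14.4.
|zone P ∖ zone Q| = |zone P| − |zone P∩zone Q| = 64 − 14.4 = 49.60.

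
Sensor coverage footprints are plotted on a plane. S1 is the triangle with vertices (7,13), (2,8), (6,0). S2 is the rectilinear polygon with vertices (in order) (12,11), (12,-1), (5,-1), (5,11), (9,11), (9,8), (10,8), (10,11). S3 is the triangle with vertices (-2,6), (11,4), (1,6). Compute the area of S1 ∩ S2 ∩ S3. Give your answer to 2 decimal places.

The intersection is the polygon with vertices (5,5.2), (6.379,4.924), (6.363,4.713), (5,4.923).
By the shoelace formula its area is 0.34.

0.34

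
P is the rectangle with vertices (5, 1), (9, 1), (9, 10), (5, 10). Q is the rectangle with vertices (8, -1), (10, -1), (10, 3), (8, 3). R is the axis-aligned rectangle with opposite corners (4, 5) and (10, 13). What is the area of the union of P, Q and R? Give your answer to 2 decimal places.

70.00

By inclusion–exclusion:
Individual areas: |P| = 36, |Q| = 8, |R| = 48.
|P∩Q|: x∈[8,9], y∈[1,3] → 1·2 = 2.
|P∩R|: x∈[5,9], y∈[5,10] → 4·5 = 20.
|Q∩R| = 0 (no overlap).
|P∩Q∩R| = 0.
|P ∪ Q ∪ R| = 92 − 22 + 0 = 70.00.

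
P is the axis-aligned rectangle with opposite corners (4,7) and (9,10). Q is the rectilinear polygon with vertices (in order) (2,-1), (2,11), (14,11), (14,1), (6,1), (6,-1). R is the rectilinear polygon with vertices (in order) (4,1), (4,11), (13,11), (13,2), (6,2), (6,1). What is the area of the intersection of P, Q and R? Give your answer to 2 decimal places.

15.00

The intersection is the polygon with vertices (4,10), (9,10), (9,7), (4,7).
By the shoelace formula its area is 15.00.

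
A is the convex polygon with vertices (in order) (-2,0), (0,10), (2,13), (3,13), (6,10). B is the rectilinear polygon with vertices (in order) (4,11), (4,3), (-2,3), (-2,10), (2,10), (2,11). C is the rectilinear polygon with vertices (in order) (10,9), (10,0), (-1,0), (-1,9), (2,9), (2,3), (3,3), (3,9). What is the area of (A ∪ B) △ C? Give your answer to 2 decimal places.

98.45

|A ∪ B| = 57.7.
|(A ∪ B) ∩ C| = 26.125.
|(A ∪ B) △ C| = 57.7 + 93 − 52.25 = 98.45.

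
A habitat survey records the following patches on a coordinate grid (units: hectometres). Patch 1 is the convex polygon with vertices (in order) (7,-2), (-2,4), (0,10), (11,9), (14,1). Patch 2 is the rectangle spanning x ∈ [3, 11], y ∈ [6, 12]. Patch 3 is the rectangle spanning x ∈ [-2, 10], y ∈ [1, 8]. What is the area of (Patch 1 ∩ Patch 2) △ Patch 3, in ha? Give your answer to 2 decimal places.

82.91

|Patch 1 ∩ Patch 2| = 26.9091.
|(Patch 1 ∩ Patch 2) ∩ Patch 3| = 14.
|(Patch 1 ∩ Patch 2) △ Patch 3| = 26.9091 + 84 − 28 = 82.91.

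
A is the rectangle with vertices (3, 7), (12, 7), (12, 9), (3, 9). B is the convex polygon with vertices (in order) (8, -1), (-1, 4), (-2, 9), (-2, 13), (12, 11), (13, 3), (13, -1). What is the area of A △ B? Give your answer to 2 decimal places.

142.00

|A| = 18, |B| = 160, |A∩B| = 18.
|A △ B| = |A| + |B| − 2·|A∩B| = 18 + 160 − 36 = 142.00.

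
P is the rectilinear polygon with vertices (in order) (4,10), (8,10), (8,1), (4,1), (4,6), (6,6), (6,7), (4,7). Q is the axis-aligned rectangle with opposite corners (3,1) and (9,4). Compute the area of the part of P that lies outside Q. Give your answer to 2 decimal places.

22.00

|P| = 34, |P∩Q| = 12.
|P ∖ Q| = |P| − |P∩Q| = 34 − 12 = 22.00.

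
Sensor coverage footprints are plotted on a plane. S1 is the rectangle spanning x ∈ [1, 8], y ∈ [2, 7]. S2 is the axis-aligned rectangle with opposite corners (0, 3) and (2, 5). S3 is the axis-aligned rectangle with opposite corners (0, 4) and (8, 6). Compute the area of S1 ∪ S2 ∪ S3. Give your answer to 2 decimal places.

38.00

By inclusion–exclusion:
Individual areas: |S1| = 35, |S2| = 4, |S3| = 16.
|S1∩S2|: x∈[1,2], y∈[3,5] → 1·2 = 2.
|S1∩S3|: x∈[1,8], y∈[4,6] → 7·2 = 14.
|S2∩S3|: x∈[0,2], y∈[4,5] → 2·1 = 2.
|S1∩S2∩S3| = 1.
|S1 ∪ S2 ∪ S3| = 55 − 18 + 1 = 38.00.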